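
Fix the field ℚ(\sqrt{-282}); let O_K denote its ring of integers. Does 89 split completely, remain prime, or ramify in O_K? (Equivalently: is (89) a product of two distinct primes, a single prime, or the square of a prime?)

-282 mod 4 = 2, hence disc K = 4·(-282) = -1128 and O_K = ℤ[√-282].
disc(K) = -1128 is not divisible by 89; 89 is unramified.
Legendre symbol by Euler's criterion: (-282/89) ≡ (-282)^44 ≡ 88 (mod 89), i.e. (-282/89) = -1.
(-282/89) = -1, so 89 is inert.

inert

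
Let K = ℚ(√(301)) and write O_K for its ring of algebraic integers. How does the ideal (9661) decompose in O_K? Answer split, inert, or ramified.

301 mod 4 = 1, hence disc K = 301 and O_K = ℤ[(1+√301)/2].
Since gcd(9661, 301) = 1 the prime 9661 does not ramify.
(301/9661) = 301^4830 mod 9661 = 9660, giving Legendre symbol -1.
Legendre symbol -1 ⇒ 9661 is inert.

inert — (9661) stays prime in O_K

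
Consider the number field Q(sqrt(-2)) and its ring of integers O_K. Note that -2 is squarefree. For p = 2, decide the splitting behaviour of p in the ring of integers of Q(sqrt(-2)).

ramified — (2) = 𝔭²

d = -2 ≡ 2 (mod 4), so O_K = ℤ[√-2] and disc(K) = 4d = -8.
Ramification test: 2 | -8. The prime 2 ramifies in K.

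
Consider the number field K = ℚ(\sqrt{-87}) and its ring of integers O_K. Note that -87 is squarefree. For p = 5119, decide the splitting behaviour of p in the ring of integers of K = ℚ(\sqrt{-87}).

5119 remains inert

d = -87 ≡ 1 (mod 4), so O_K = ℤ[(1+√-87)/2] and disc(K) = d = -87.
disc(K) = -87 is not divisible by 5119; 5119 is unramified.
(-87/5119) = 5032^2559 mod 5119 = 5118, giving Legendre symbol -1.
(-87/5119) = -1, so 5119 is inert.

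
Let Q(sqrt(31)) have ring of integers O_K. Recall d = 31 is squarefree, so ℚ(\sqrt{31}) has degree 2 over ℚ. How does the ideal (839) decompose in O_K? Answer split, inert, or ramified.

p is inert

Since 31 ≢ 1 mod 4, the ring of integers is ℤ[√31] with discriminant 4·31 = 124.
disc(K) = 124 is not divisible by 839; 839 is unramified.
(31/839) = 31^419 mod 839 = 838, giving Legendre symbol -1.
d is a non-residue mod p, hence 839 remains inert in O_K.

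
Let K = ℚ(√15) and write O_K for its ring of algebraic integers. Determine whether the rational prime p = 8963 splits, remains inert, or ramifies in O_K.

15 mod 4 = 3, hence disc K = 4·15 = 60 and O_K = ℤ[√15].
8963 ∤ 60, so 8963 is unramified.
(15/8963) = 15^4481 mod 8963 = 8962, giving Legendre symbol -1.
(15/8963) = -1, so 8963 is inert.

inert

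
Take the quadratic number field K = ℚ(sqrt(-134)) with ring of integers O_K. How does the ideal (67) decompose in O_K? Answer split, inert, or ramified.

ramifies in O_K

d = -134 ≡ 2 (mod 4), so O_K = ℤ[√-134] and disc(K) = 4d = -536.
Ramification test: 67 | -536. The prime 67 ramifies in K.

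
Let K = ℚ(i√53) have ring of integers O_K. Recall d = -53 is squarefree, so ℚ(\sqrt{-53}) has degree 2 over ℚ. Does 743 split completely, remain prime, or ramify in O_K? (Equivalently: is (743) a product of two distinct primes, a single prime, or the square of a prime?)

remains prime (inert)

d = -53 ≡ 3 (mod 4), so O_K = ℤ[√-53] and disc(K) = 4d = -212.
743 ∤ -212, so 743 is unramified.
(-53/743) = 690^371 mod 743 = 742, giving Legendre symbol -1.
Legendre symbol -1 ⇒ 743 is inert.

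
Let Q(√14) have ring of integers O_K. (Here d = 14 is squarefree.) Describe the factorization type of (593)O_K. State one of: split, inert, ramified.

Since 14 ≢ 1 mod 4, the ring of integers is ℤ[√14] with discriminant 4·14 = 56.
593 ∤ 56, so 593 is unramified.
Legendre symbol by Euler's criterion: (14/593) ≡ 14^296 ≡ 592 (mod 593), i.e. (14/593) = -1.
d is a non-residue mod p, hence 593 remains inert in O_K.

p is inert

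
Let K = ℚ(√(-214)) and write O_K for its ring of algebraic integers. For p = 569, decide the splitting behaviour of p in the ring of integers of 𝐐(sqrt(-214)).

d = -214 ≡ 2 (mod 4), so O_K = ℤ[√-214] and disc(K) = 4d = -856.
Since gcd(569, -856) = 1 the prime 569 does not ramify.
(-214/569) = 355^284 mod 569 = 1, giving Legendre symbol 1.
d is a quadratic residue mod p, hence 569 splits in O_K.

569 splits in O_K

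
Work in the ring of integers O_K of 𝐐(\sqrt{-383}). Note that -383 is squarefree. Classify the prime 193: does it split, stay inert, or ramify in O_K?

split

Since -383 ≡ 1 mod 4, the ring of integers is ℤ[(1+√-383)/2] with discriminant -383.
disc(K) = -383 is not divisible by 193; 193 is unramified.
Compute (-383/193) via Euler: 3^((193-1)/2) mod 193 = 1, so (-383/193) = 1.
d is a quadratic residue mod p, hence 193 splits in O_K.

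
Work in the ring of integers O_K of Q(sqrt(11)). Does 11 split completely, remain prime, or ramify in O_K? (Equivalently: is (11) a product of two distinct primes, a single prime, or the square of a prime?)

Since 11 ≢ 1 mod 4, the ring of integers is ℤ[√11] with discriminant 4·11 = 44.
Ramification test: 11 | 44. The prime 11 ramifies in K.

11 is ramified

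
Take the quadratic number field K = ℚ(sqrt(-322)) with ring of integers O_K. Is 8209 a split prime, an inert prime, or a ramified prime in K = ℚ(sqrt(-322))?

split — (8209) = 𝔭₁𝔭₂ with 𝔭₁ ≠ 𝔭₂

d = -322 ≡ 2 (mod 4), so O_K = ℤ[√-322] and disc(K) = 4d = -1288.
8209 ∤ -1288, so 8209 is unramified.
Euler's criterion: (-322)^4104 mod 8209 = 1. Thus (-322|8209) = 1.
d is a quadratic residue mod p, hence 8209 splits in O_K.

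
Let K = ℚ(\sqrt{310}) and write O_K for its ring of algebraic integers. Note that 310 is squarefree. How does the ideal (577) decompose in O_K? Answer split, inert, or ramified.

310 mod 4 = 2, hence disc K = 4·310 = 1240 and O_K = ℤ[√310].
577 ∤ 1240, so 577 is unramified.
Compute (310/577) via Euler: 310^((577-1)/2) mod 577 = 576, so (310/577) = -1.
Legendre symbol -1 ⇒ 577 is inert.

577 remains inert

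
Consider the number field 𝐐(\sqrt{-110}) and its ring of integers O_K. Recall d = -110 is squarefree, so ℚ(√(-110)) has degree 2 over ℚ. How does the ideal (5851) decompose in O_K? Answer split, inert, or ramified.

d = -110 ≡ 2 (mod 4), so O_K = ℤ[√-110] and disc(K) = 4d = -440.
5851 ∤ -440, so 5851 is unramified.
Euler's criterion: (-110)^2925 mod 5851 = 1. Thus (-110|5851) = 1.
d is a quadratic residue mod p, hence 5851 splits in O_K.

split — (5851) = 𝔭₁𝔭₂ with 𝔭₁ ≠ 𝔭₂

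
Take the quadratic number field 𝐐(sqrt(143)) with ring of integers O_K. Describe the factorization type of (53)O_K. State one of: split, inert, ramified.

143 mod 4 = 3, hence disc K = 4·143 = 572 and O_K = ℤ[√143].
53 ∤ 572, so 53 is unramified.
(143/53) = 37^26 mod 53 = 1, giving Legendre symbol 1.
Legendre symbol 1 ⇒ 53 is split.

splits completely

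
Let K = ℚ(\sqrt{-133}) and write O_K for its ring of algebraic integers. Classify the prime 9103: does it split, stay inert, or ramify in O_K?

p is inert

d = -133 ≡ 3 (mod 4), so O_K = ℤ[√-133] and disc(K) = 4d = -532.
disc(K) = -532 is not divisible by 9103; 9103 is unramified.
Legendre symbol by Euler's criterion: (-133/9103) ≡ (-133)^4551 ≡ 9102 (mod 9103), i.e. (-133/9103) = -1.
Legendre symbol -1 ⇒ 9103 is inert.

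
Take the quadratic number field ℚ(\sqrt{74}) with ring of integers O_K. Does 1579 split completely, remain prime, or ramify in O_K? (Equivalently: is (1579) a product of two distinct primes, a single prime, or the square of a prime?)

remains prime (inert)

Since 74 ≢ 1 mod 4, the ring of integers is ℤ[√74] with discriminant 4·74 = 296.
disc(K) = 296 is not divisible by 1579; 1579 is unramified.
Legendre symbol by Euler's criterion: (74/1579) ≡ 74^789 ≡ 1578 (mod 1579), i.e. (74/1579) = -1.
d is a non-residue mod p, hence 1579 remains inert in O_K.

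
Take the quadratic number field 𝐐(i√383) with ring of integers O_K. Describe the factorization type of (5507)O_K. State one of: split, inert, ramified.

-383 mod 4 = 1, hence disc K = -383 and O_K = ℤ[(1+√-383)/2].
disc(K) = -383 is not divisible by 5507; 5507 is unramified.
Euler's criterion: (-383)^2753 mod 5507 = 5506. Thus (-383|5507) = -1.
d is a non-residue mod p, hence 5507 remains inert in O_K.

inert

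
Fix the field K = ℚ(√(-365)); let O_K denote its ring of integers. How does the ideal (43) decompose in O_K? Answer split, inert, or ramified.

p is inert

d = -365 ≡ 3 (mod 4), so O_K = ℤ[√-365] and disc(K) = 4d = -1460.
43 ∤ -1460, so 43 is unramified.
(-365/43) = 22^21 mod 43 = 42, giving Legendre symbol -1.
(-365/43) = -1, so 43 is inert.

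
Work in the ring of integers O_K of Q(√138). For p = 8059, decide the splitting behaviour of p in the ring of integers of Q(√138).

inert — (8059) stays prime in O_K

d = 138 ≡ 2 (mod 4), so O_K = ℤ[√138] and disc(K) = 4d = 552.
disc(K) = 552 is not divisible by 8059; 8059 is unramified.
Euler's criterion: 138^4029 mod 8059 = 8058. Thus (138|8059) = -1.
Legendre symbol -1 ⇒ 8059 is inert.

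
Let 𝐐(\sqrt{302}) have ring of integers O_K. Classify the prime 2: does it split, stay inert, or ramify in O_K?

302 mod 4 = 2, hence disc K = 4·302 = 1208 and O_K = ℤ[√302].
2 divides disc(K) = 1208, so 2 ramifies.

ramified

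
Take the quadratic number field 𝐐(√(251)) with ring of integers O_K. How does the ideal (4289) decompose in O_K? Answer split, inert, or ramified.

splits completely

d = 251 ≡ 3 (mod 4), so O_K = ℤ[√251] and disc(K) = 4d = 1004.
4289 ∤ 1004, so 4289 is unramified.
Euler's criterion: 251^2144 mod 4289 = 1. Thus (251|4289) = 1.
Legendre symbol 1 ⇒ 4289 is split.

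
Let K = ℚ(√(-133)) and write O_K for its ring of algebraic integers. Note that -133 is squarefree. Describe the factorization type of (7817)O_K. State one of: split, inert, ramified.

-133 mod 4 = 3, hence disc K = 4·(-133) = -532 and O_K = ℤ[√-133].
Since gcd(7817, -532) = 1 the prime 7817 does not ramify.
Compute (-133/7817) via Euler: 7684^((7817-1)/2) mod 7817 = 1, so (-133/7817) = 1.
Legendre symbol 1 ⇒ 7817 is split.

splits completely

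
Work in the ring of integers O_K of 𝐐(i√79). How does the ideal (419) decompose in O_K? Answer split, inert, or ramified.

-79 mod 4 = 1, hence disc K = -79 and O_K = ℤ[(1+√-79)/2].
disc(K) = -79 is not divisible by 419; 419 is unramified.
Compute (-79/419) via Euler: 340^((419-1)/2) mod 419 = 418, so (-79/419) = -1.
Legendre symbol -1 ⇒ 419 is inert.

remains prime (inert)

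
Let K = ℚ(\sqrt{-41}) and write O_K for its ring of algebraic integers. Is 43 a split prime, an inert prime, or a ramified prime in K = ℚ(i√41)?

remains prime (inert)

Since -41 ≢ 1 mod 4, the ring of integers is ℤ[√-41] with discriminant 4·(-41) = -164.
43 ∤ -164, so 43 is unramified.
Compute (-41/43) via Euler: 2^((43-1)/2) mod 43 = 42, so (-41/43) = -1.
(-41/43) = -1, so 43 is inert.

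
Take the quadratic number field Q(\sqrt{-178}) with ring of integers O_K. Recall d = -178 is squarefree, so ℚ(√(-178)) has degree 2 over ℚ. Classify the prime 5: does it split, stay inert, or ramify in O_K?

5 remains inert

d = -178 ≡ 2 (mod 4), so O_K = ℤ[√-178] and disc(K) = 4d = -712.
Since gcd(5, -712) = 1 the prime 5 does not ramify.
Legendre symbol by Euler's criterion: (-178/5) ≡ (-178)^2 ≡ 4 (mod 5), i.e. (-178/5) = -1.
d is a non-residue mod p, hence 5 remains inert in O_K.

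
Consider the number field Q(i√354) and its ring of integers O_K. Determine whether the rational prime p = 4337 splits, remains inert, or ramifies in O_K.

4337 splits in O_K

d = -354 ≡ 2 (mod 4), so O_K = ℤ[√-354] and disc(K) = 4d = -1416.
4337 ∤ -1416, so 4337 is unramified.
Euler's criterion: (-354)^2168 mod 4337 = 1. Thus (-354|4337) = 1.
Legendre symbol 1 ⇒ 4337 is split.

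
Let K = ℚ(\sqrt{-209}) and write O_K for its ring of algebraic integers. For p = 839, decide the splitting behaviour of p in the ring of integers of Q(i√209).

-209 mod 4 = 3, hence disc K = 4·(-209) = -836 and O_K = ℤ[√-209].
Since gcd(839, -836) = 1 the prime 839 does not ramify.
Euler's criterion: (-209)^419 mod 839 = 1. Thus (-209|839) = 1.
Legendre symbol 1 ⇒ 839 is split.

splits completely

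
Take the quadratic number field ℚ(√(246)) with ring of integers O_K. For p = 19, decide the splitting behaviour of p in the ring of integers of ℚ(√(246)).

d = 246 ≡ 2 (mod 4), so O_K = ℤ[√246] and disc(K) = 4d = 984.
disc(K) = 984 is not divisible by 19; 19 is unramified.
Legendre symbol by Euler's criterion: (246/19) ≡ 246^9 ≡ 18 (mod 19), i.e. (246/19) = -1.
(246/19) = -1, so 19 is inert.

p is inert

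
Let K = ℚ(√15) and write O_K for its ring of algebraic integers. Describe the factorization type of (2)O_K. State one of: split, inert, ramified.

ramified

15 mod 4 = 3, hence disc K = 4·15 = 60 and O_K = ℤ[√15].
Ramification test: 2 | 60. The prime 2 ramifies in K.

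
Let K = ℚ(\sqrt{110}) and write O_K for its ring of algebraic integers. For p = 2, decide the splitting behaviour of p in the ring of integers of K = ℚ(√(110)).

ramified — (2) = 𝔭²

Since 110 ≢ 1 mod 4, the ring of integers is ℤ[√110] with discriminant 4·110 = 440.
2 divides disc(K) = 440, so 2 ramifies.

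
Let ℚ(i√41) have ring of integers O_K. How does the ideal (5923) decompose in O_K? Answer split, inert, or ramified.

-41 mod 4 = 3, hence disc K = 4·(-41) = -164 and O_K = ℤ[√-41].
Since gcd(5923, -164) = 1 the prime 5923 does not ramify.
Compute (-41/5923) via Euler: 5882^((5923-1)/2) mod 5923 = 1, so (-41/5923) = 1.
d is a quadratic residue mod p, hence 5923 splits in O_K.

5923 splits in O_K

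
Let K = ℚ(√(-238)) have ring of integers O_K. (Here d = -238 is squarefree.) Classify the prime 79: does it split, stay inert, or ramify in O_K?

d = -238 ≡ 2 (mod 4), so O_K = ℤ[√-238] and disc(K) = 4d = -952.
79 ∤ -952, so 79 is unramified.
(-238/79) = 78^39 mod 79 = 78, giving Legendre symbol -1.
(-238/79) = -1, so 79 is inert.

inert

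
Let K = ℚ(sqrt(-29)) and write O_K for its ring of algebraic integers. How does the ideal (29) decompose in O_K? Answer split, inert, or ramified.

ramifies in O_K

-29 mod 4 = 3, hence disc K = 4·(-29) = -116 and O_K = ℤ[√-29].
Ramification test: 29 | -116. The prime 29 ramifies in K.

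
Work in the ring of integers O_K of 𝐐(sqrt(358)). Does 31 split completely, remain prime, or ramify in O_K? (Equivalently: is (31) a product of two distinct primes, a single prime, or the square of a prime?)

inert

358 mod 4 = 2, hence disc K = 4·358 = 1432 and O_K = ℤ[√358].
Since gcd(31, 1432) = 1 the prime 31 does not ramify.
Legendre symbol by Euler's criterion: (358/31) ≡ 358^15 ≡ 30 (mod 31), i.e. (358/31) = -1.
(358/31) = -1, so 31 is inert.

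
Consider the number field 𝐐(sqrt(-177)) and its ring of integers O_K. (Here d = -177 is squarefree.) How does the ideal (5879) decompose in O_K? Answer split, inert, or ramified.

-177 mod 4 = 3, hence disc K = 4·(-177) = -708 and O_K = ℤ[√-177].
5879 ∤ -708, so 5879 is unramified.
(-177/5879) = 5702^2939 mod 5879 = 5878, giving Legendre symbol -1.
d is a non-residue mod p, hence 5879 remains inert in O_K.

inert — (5879) stays prime in O_K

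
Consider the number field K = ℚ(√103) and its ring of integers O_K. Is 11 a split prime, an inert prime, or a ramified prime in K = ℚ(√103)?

11 splits in O_K

d = 103 ≡ 3 (mod 4), so O_K = ℤ[√103] and disc(K) = 4d = 412.
disc(K) = 412 is not divisible by 11; 11 is unramified.
Legendre symbol by Euler's criterion: (103/11) ≡ 103^5 ≡ 1 (mod 11), i.e. (103/11) = 1.
d is a quadratic residue mod p, hence 11 splits in O_K.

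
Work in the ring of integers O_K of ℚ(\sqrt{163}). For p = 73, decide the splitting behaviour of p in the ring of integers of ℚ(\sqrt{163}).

inert — (73) stays prime in O_K

163 mod 4 = 3, hence disc K = 4·163 = 652 and O_K = ℤ[√163].
disc(K) = 652 is not divisible by 73; 73 is unramified.
Compute (163/73) via Euler: 17^((73-1)/2) mod 73 = 72, so (163/73) = -1.
Legendre symbol -1 ⇒ 73 is inert.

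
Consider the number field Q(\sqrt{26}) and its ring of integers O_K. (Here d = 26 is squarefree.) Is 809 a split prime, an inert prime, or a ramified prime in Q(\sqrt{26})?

26 mod 4 = 2, hence disc K = 4·26 = 104 and O_K = ℤ[√26].
disc(K) = 104 is not divisible by 809; 809 is unramified.
Euler's criterion: 26^404 mod 809 = 1. Thus (26|809) = 1.
Legendre symbol 1 ⇒ 809 is split.

p splits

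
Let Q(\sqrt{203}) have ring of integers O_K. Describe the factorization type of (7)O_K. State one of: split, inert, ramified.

ramifies in O_K

Since 203 ≢ 1 mod 4, the ring of integers is ℤ[√203] with discriminant 4·203 = 812.
Ramification test: 7 | 812. The prime 7 ramifies in K.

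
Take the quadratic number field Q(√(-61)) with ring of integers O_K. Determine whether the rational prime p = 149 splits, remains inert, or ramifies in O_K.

split

-61 mod 4 = 3, hence disc K = 4·(-61) = -244 and O_K = ℤ[√-61].
Since gcd(149, -244) = 1 the prime 149 does not ramify.
Legendre symbol by Euler's criterion: (-61/149) ≡ (-61)^74 ≡ 1 (mod 149), i.e. (-61/149) = 1.
d is a quadratic residue mod p, hence 149 splits in O_K.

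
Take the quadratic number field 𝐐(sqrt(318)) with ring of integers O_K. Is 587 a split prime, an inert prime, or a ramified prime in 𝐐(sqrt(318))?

inert

Since 318 ≢ 1 mod 4, the ring of integers is ℤ[√318] with discriminant 4·318 = 1272.
Since gcd(587, 1272) = 1 the prime 587 does not ramify.
Legendre symbol by Euler's criterion: (318/587) ≡ 318^293 ≡ 586 (mod 587), i.e. (318/587) = -1.
(318/587) = -1, so 587 is inert.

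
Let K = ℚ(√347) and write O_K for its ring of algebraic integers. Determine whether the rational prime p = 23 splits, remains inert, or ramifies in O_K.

d = 347 ≡ 3 (mod 4), so O_K = ℤ[√347] and disc(K) = 4d = 1388.
disc(K) = 1388 is not divisible by 23; 23 is unramified.
Compute (347/23) via Euler: 2^((23-1)/2) mod 23 = 1, so (347/23) = 1.
d is a quadratic residue mod p, hence 23 splits in O_K.

split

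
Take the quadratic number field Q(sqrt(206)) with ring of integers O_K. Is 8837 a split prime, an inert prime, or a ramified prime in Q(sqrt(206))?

8837 remains inert

206 mod 4 = 2, hence disc K = 4·206 = 824 and O_K = ℤ[√206].
disc(K) = 824 is not divisible by 8837; 8837 is unramified.
Legendre symbol by Euler's criterion: (206/8837) ≡ 206^4418 ≡ 8836 (mod 8837), i.e. (206/8837) = -1.
(206/8837) = -1, so 8837 is inert.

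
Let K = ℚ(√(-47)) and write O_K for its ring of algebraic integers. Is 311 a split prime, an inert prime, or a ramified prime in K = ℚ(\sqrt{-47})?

Since -47 ≡ 1 mod 4, the ring of integers is ℤ[(1+√-47)/2] with discriminant -47.
Since gcd(311, -47) = 1 the prime 311 does not ramify.
(-47/311) = 264^155 mod 311 = 310, giving Legendre symbol -1.
d is a non-residue mod p, hence 311 remains inert in O_K.

inert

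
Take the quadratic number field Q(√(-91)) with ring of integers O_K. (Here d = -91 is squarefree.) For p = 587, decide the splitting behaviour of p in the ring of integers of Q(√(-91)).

d = -91 ≡ 1 (mod 4), so O_K = ℤ[(1+√-91)/2] and disc(K) = d = -91.
disc(K) = -91 is not divisible by 587; 587 is unramified.
(-91/587) = 496^293 mod 587 = 1, giving Legendre symbol 1.
(-91/587) = 1, so 587 splits.

p splits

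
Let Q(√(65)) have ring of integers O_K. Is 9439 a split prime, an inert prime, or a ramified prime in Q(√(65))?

65 mod 4 = 1, hence disc K = 65 and O_K = ℤ[(1+√65)/2].
9439 ∤ 65, so 9439 is unramified.
Legendre symbol by Euler's criterion: (65/9439) ≡ 65^4719 ≡ 1 (mod 9439), i.e. (65/9439) = 1.
d is a quadratic residue mod p, hence 9439 splits in O_K.

splits completely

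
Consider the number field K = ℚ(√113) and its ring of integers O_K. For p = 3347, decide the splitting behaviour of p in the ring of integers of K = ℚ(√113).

d = 113 ≡ 1 (mod 4), so O_K = ℤ[(1+√113)/2] and disc(K) = d = 113.
disc(K) = 113 is not divisible by 3347; 3347 is unramified.
Compute (113/3347) via Euler: 113^((3347-1)/2) mod 3347 = 3346, so (113/3347) = -1.
(113/3347) = -1, so 3347 is inert.

inert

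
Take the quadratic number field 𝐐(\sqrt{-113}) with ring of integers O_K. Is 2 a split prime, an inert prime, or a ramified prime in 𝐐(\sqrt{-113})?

2 is ramified

d = -113 ≡ 3 (mod 4), so O_K = ℤ[√-113] and disc(K) = 4d = -452.
Ramification test: 2 | -452. The prime 2 ramifies in K.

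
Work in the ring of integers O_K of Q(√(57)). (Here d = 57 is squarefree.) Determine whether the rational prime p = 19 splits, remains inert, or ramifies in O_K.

p ramifies

d = 57 ≡ 1 (mod 4), so O_K = ℤ[(1+√57)/2] and disc(K) = d = 57.
disc(K) = 57 = 19·3, so p = 19 is ramified.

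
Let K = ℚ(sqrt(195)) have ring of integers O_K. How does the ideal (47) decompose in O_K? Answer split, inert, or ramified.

195 mod 4 = 3, hence disc K = 4·195 = 780 and O_K = ℤ[√195].
47 ∤ 780, so 47 is unramified.
Compute (195/47) via Euler: 7^((47-1)/2) mod 47 = 1, so (195/47) = 1.
Legendre symbol 1 ⇒ 47 is split.

split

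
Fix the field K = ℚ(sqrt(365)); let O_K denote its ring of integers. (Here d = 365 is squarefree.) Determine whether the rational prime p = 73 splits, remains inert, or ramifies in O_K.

d = 365 ≡ 1 (mod 4), so O_K = ℤ[(1+√365)/2] and disc(K) = d = 365.
disc(K) = 365 = 73·5, so p = 73 is ramified.

ramified — (73) = 𝔭²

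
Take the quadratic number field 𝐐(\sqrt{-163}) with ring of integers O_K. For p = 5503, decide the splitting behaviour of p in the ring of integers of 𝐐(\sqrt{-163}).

Since -163 ≡ 1 mod 4, the ring of integers is ℤ[(1+√-163)/2] with discriminant -163.
disc(K) = -163 is not divisible by 5503; 5503 is unramified.
Legendre symbol by Euler's criterion: (-163/5503) ≡ (-163)^2751 ≡ 5502 (mod 5503), i.e. (-163/5503) = -1.
Legendre symbol -1 ⇒ 5503 is inert.

p is inert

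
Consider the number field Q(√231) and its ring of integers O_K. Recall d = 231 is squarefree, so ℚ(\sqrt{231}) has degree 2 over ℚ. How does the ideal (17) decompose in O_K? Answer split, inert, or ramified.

17 remains inert

d = 231 ≡ 3 (mod 4), so O_K = ℤ[√231] and disc(K) = 4d = 924.
disc(K) = 924 is not divisible by 17; 17 is unramified.
Legendre symbol by Euler's criterion: (231/17) ≡ 231^8 ≡ 16 (mod 17), i.e. (231/17) = -1.
Legendre symbol -1 ⇒ 17 is inert.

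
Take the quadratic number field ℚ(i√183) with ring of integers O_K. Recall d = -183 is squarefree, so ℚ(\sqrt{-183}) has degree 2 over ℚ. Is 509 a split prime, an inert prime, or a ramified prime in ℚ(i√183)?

splits completely

d = -183 ≡ 1 (mod 4), so O_K = ℤ[(1+√-183)/2] and disc(K) = d = -183.
509 ∤ -183, so 509 is unramified.
Legendre symbol by Euler's criterion: (-183/509) ≡ (-183)^254 ≡ 1 (mod 509), i.e. (-183/509) = 1.
d is a quadratic residue mod p, hence 509 splits in O_K.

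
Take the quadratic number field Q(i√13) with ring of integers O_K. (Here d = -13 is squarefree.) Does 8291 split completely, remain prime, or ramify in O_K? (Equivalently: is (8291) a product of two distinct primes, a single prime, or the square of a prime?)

Since -13 ≢ 1 mod 4, the ring of integers is ℤ[√-13] with discriminant 4·(-13) = -52.
disc(K) = -52 is not divisible by 8291; 8291 is unramified.
Compute (-13/8291) via Euler: 8278^((8291-1)/2) mod 8291 = 8290, so (-13/8291) = -1.
(-13/8291) = -1, so 8291 is inert.

remains prime (inert)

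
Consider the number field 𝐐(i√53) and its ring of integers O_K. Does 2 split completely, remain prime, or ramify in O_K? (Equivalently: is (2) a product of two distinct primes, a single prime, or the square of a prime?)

-53 mod 4 = 3, hence disc K = 4·(-53) = -212 and O_K = ℤ[√-53].
disc(K) = -212 = 2·(-106), so p = 2 is ramified.

ramified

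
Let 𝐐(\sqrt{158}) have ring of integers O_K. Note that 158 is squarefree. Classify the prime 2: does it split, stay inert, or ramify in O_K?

ramified — (2) = 𝔭²

158 mod 4 = 2, hence disc K = 4·158 = 632 and O_K = ℤ[√158].
2 divides disc(K) = 632, so 2 ramifies.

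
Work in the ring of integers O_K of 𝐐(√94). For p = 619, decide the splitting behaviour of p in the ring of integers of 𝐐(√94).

split — (619) = 𝔭₁𝔭₂ with 𝔭₁ ≠ 𝔭₂

d = 94 ≡ 2 (mod 4), so O_K = ℤ[√94] and disc(K) = 4d = 376.
disc(K) = 376 is not divisible by 619; 619 is unramified.
(94/619) = 94^309 mod 619 = 1, giving Legendre symbol 1.
Legendre symbol 1 ⇒ 619 is split.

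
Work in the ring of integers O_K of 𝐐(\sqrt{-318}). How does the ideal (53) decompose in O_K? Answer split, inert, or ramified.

ramifies in O_K

-318 mod 4 = 2, hence disc K = 4·(-318) = -1272 and O_K = ℤ[√-318].
disc(K) = -1272 = 53·(-24), so p = 53 is ramified.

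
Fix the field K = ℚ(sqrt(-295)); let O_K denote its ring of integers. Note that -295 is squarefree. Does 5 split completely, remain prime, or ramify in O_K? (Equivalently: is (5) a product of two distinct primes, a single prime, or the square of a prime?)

ramified

Since -295 ≡ 1 mod 4, the ring of integers is ℤ[(1+√-295)/2] with discriminant -295.
disc(K) = -295 = 5·(-59), so p = 5 is ramified.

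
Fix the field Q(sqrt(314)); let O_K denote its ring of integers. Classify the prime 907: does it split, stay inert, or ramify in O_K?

d = 314 ≡ 2 (mod 4), so O_K = ℤ[√314] and disc(K) = 4d = 1256.
disc(K) = 1256 is not divisible by 907; 907 is unramified.
(314/907) = 314^453 mod 907 = 906, giving Legendre symbol -1.
d is a non-residue mod p, hence 907 remains inert in O_K.

inert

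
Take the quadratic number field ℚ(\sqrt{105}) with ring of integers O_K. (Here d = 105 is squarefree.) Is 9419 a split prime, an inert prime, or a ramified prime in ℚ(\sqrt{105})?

105 mod 4 = 1, hence disc K = 105 and O_K = ℤ[(1+√105)/2].
disc(K) = 105 is not divisible by 9419; 9419 is unramified.
Euler's criterion: 105^4709 mod 9419 = 9418. Thus (105|9419) = -1.
(105/9419) = -1, so 9419 is inert.

9419 remains inert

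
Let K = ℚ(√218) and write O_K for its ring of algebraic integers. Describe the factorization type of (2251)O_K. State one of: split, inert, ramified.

Since 218 ≢ 1 mod 4, the ring of integers is ℤ[√218] with discriminant 4·218 = 872.
2251 ∤ 872, so 2251 is unramified.
(218/2251) = 218^1125 mod 2251 = 2250, giving Legendre symbol -1.
(218/2251) = -1, so 2251 is inert.

remains prime (inert)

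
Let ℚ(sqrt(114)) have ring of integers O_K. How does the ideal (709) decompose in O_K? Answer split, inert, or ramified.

d = 114 ≡ 2 (mod 4), so O_K = ℤ[√114] and disc(K) = 4d = 456.
disc(K) = 456 is not divisible by 709; 709 is unramified.
Legendre symbol by Euler's criterion: (114/709) ≡ 114^354 ≡ 708 (mod 709), i.e. (114/709) = -1.
(114/709) = -1, so 709 is inert.

709 remains inert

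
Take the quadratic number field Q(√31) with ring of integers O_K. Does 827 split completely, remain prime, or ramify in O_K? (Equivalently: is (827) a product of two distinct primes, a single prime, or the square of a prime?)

p splits

Since 31 ≢ 1 mod 4, the ring of integers is ℤ[√31] with discriminant 4·31 = 124.
disc(K) = 124 is not divisible by 827; 827 is unramified.
Compute (31/827) via Euler: 31^((827-1)/2) mod 827 = 1, so (31/827) = 1.
Legendre symbol 1 ⇒ 827 is split.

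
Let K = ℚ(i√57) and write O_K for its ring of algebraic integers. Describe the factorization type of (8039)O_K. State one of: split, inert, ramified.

p is inert

-57 mod 4 = 3, hence disc K = 4·(-57) = -228 and O_K = ℤ[√-57].
Since gcd(8039, -228) = 1 the prime 8039 does not ramify.
Compute (-57/8039) via Euler: 7982^((8039-1)/2) mod 8039 = 8038, so (-57/8039) = -1.
Legendre symbol -1 ⇒ 8039 is inert.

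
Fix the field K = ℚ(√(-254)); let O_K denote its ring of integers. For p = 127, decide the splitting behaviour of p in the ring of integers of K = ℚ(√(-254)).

d = -254 ≡ 2 (mod 4), so O_K = ℤ[√-254] and disc(K) = 4d = -1016.
disc(K) = -1016 = 127·(-8), so p = 127 is ramified.

ramifies in O_K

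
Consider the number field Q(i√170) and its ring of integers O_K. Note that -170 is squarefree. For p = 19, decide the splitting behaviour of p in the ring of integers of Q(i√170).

p splits

Since -170 ≢ 1 mod 4, the ring of integers is ℤ[√-170] with discriminant 4·(-170) = -680.
disc(K) = -680 is not divisible by 19; 19 is unramified.
Compute (-170/19) via Euler: 1^((19-1)/2) mod 19 = 1, so (-170/19) = 1.
d is a quadratic residue mod p, hence 19 splits in O_K.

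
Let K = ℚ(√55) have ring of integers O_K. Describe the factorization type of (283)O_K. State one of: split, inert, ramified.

d = 55 ≡ 3 (mod 4), so O_K = ℤ[√55] and disc(K) = 4d = 220.
283 ∤ 220, so 283 is unramified.
Legendre symbol by Euler's criterion: (55/283) ≡ 55^141 ≡ 282 (mod 283), i.e. (55/283) = -1.
(55/283) = -1, so 283 is inert.

inert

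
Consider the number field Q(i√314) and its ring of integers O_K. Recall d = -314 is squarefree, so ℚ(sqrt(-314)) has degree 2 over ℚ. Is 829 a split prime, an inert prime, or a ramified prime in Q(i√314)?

remains prime (inert)

-314 mod 4 = 2, hence disc K = 4·(-314) = -1256 and O_K = ℤ[√-314].
Since gcd(829, -1256) = 1 the prime 829 does not ramify.
Euler's criterion: (-314)^414 mod 829 = 828. Thus (-314|829) = -1.
Legendre symbol -1 ⇒ 829 is inert.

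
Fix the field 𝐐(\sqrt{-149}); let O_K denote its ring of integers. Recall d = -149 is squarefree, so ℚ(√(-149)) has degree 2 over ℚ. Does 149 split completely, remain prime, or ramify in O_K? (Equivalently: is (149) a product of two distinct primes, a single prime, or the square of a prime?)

d = -149 ≡ 3 (mod 4), so O_K = ℤ[√-149] and disc(K) = 4d = -596.
Ramification test: 149 | -596. The prime 149 ramifies in K.

ramified — (149) = 𝔭²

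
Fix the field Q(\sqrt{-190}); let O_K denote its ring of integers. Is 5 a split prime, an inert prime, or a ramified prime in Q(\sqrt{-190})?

d = -190 ≡ 2 (mod 4), so O_K = ℤ[√-190] and disc(K) = 4d = -760.
Ramification test: 5 | -760. The prime 5 ramifies in K.

ramifies in O_K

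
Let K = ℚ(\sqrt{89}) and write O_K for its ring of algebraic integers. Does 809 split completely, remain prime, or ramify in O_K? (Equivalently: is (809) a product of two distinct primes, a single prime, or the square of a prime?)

89 mod 4 = 1, hence disc K = 89 and O_K = ℤ[(1+√89)/2].
Since gcd(809, 89) = 1 the prime 809 does not ramify.
Legendre symbol by Euler's criterion: (89/809) ≡ 89^404 ≡ 1 (mod 809), i.e. (89/809) = 1.
d is a quadratic residue mod p, hence 809 splits in O_K.

split — (809) = 𝔭₁𝔭₂ with 𝔭₁ ≠ 𝔭₂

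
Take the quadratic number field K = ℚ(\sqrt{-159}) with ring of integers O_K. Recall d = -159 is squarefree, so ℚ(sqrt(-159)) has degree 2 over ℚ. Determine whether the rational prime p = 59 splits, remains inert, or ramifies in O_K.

remains prime (inert)

Since -159 ≡ 1 mod 4, the ring of integers is ℤ[(1+√-159)/2] with discriminant -159.
59 ∤ -159, so 59 is unramified.
Euler's criterion: (-159)^29 mod 59 = 58. Thus (-159|59) = -1.
Legendre symbol -1 ⇒ 59 is inert.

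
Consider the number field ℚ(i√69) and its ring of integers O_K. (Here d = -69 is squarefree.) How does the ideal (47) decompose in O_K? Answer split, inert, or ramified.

d = -69 ≡ 3 (mod 4), so O_K = ℤ[√-69] and disc(K) = 4d = -276.
disc(K) = -276 is not divisible by 47; 47 is unramified.
Euler's criterion: (-69)^23 mod 47 = 1. Thus (-69|47) = 1.
(-69/47) = 1, so 47 splits.

split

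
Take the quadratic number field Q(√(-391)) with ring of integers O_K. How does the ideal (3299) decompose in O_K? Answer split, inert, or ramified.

inert

Since -391 ≡ 1 mod 4, the ring of integers is ℤ[(1+√-391)/2] with discriminant -391.
3299 ∤ -391, so 3299 is unramified.
(-391/3299) = 2908^1649 mod 3299 = 3298, giving Legendre symbol -1.
(-391/3299) = -1, so 3299 is inert.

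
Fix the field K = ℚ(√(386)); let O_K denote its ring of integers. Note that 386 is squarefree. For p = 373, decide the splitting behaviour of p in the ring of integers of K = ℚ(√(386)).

splits completely

d = 386 ≡ 2 (mod 4), so O_K = ℤ[√386] and disc(K) = 4d = 1544.
Since gcd(373, 1544) = 1 the prime 373 does not ramify.
Legendre symbol by Euler's criterion: (386/373) ≡ 386^186 ≡ 1 (mod 373), i.e. (386/373) = 1.
d is a quadratic residue mod p, hence 373 splits in O_K.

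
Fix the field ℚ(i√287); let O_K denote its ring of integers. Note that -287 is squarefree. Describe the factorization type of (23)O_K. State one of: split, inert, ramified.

d = -287 ≡ 1 (mod 4), so O_K = ℤ[(1+√-287)/2] and disc(K) = d = -287.
23 ∤ -287, so 23 is unramified.
Compute (-287/23) via Euler: 12^((23-1)/2) mod 23 = 1, so (-287/23) = 1.
Legendre symbol 1 ⇒ 23 is split.

p splits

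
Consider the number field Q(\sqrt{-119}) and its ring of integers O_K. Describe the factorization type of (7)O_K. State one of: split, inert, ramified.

ramified

d = -119 ≡ 1 (mod 4), so O_K = ℤ[(1+√-119)/2] and disc(K) = d = -119.
disc(K) = -119 = 7·(-17), so p = 7 is ramified.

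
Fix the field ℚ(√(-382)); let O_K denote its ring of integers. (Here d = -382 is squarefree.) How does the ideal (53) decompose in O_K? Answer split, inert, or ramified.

Since -382 ≢ 1 mod 4, the ring of integers is ℤ[√-382] with discriminant 4·(-382) = -1528.
53 ∤ -1528, so 53 is unramified.
Compute (-382/53) via Euler: 42^((53-1)/2) mod 53 = 1, so (-382/53) = 1.
Legendre symbol 1 ⇒ 53 is split.

p splits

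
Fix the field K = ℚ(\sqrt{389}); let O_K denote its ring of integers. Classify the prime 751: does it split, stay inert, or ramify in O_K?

remains prime (inert)

d = 389 ≡ 1 (mod 4), so O_K = ℤ[(1+√389)/2] and disc(K) = d = 389.
Since gcd(751, 389) = 1 the prime 751 does not ramify.
Euler's criterion: 389^375 mod 751 = 750. Thus (389|751) = -1.
d is a non-residue mod p, hence 751 remains inert in O_K.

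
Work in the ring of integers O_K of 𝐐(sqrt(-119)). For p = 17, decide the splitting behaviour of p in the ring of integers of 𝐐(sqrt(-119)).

ramified

Since -119 ≡ 1 mod 4, the ring of integers is ℤ[(1+√-119)/2] with discriminant -119.
disc(K) = -119 = 17·(-7), so p = 17 is ramified.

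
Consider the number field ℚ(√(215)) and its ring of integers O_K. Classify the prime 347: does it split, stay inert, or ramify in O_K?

inert

d = 215 ≡ 3 (mod 4), so O_K = ℤ[√215] and disc(K) = 4d = 860.
disc(K) = 860 is not divisible by 347; 347 is unramified.
Euler's criterion: 215^173 mod 347 = 346. Thus (215|347) = -1.
(215/347) = -1, so 347 is inert.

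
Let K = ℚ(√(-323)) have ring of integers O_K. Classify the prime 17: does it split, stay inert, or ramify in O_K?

ramified

d = -323 ≡ 1 (mod 4), so O_K = ℤ[(1+√-323)/2] and disc(K) = d = -323.
disc(K) = -323 = 17·(-19), so p = 17 is ramified.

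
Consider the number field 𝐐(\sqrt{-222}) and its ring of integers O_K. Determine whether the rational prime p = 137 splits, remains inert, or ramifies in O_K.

remains prime (inert)

Since -222 ≢ 1 mod 4, the ring of integers is ℤ[√-222] with discriminant 4·(-222) = -888.
137 ∤ -888, so 137 is unramified.
Compute (-222/137) via Euler: 52^((137-1)/2) mod 137 = 136, so (-222/137) = -1.
d is a non-residue mod p, hence 137 remains inert in O_K.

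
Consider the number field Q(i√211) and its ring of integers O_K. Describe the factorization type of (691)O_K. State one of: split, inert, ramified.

Since -211 ≡ 1 mod 4, the ring of integers is ℤ[(1+√-211)/2] with discriminant -211.
disc(K) = -211 is not divisible by 691; 691 is unramified.
Compute (-211/691) via Euler: 480^((691-1)/2) mod 691 = 1, so (-211/691) = 1.
d is a quadratic residue mod p, hence 691 splits in O_K.

splits completely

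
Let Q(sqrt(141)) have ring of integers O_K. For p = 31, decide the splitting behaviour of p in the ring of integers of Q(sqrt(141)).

141 mod 4 = 1, hence disc K = 141 and O_K = ℤ[(1+√141)/2].
disc(K) = 141 is not divisible by 31; 31 is unramified.
Legendre symbol by Euler's criterion: (141/31) ≡ 141^15 ≡ 30 (mod 31), i.e. (141/31) = -1.
(141/31) = -1, so 31 is inert.

p is inert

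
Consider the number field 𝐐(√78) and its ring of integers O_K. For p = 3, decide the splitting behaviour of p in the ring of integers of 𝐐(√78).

3 is ramified

d = 78 ≡ 2 (mod 4), so O_K = ℤ[√78] and disc(K) = 4d = 312.
disc(K) = 312 = 3·104, so p = 3 is ramified.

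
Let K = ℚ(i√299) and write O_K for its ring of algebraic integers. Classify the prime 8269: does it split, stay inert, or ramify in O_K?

d = -299 ≡ 1 (mod 4), so O_K = ℤ[(1+√-299)/2] and disc(K) = d = -299.
8269 ∤ -299, so 8269 is unramified.
Euler's criterion: (-299)^4134 mod 8269 = 1. Thus (-299|8269) = 1.
(-299/8269) = 1, so 8269 splits.

split — (8269) = 𝔭₁𝔭₂ with 𝔭₁ ≠ 𝔭₂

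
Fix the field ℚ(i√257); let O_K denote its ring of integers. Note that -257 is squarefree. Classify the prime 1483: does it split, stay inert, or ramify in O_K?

p is inert

Since -257 ≢ 1 mod 4, the ring of integers is ℤ[√-257] with discriminant 4·(-257) = -1028.
Since gcd(1483, -1028) = 1 the prime 1483 does not ramify.
Compute (-257/1483) via Euler: 1226^((1483-1)/2) mod 1483 = 1482, so (-257/1483) = -1.
Legendre symbol -1 ⇒ 1483 is inert.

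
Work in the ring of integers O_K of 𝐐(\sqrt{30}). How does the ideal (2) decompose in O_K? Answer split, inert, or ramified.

2 is ramified

d = 30 ≡ 2 (mod 4), so O_K = ℤ[√30] and disc(K) = 4d = 120.
Ramification test: 2 | 120. The prime 2 ramifies in K.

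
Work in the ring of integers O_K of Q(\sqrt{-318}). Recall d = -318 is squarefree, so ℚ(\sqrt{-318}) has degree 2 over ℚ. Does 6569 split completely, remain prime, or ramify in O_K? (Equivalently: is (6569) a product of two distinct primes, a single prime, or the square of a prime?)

splits completely

d = -318 ≡ 2 (mod 4), so O_K = ℤ[√-318] and disc(K) = 4d = -1272.
disc(K) = -1272 is not divisible by 6569; 6569 is unramified.
(-318/6569) = 6251^3284 mod 6569 = 1, giving Legendre symbol 1.
(-318/6569) = 1, so 6569 splits.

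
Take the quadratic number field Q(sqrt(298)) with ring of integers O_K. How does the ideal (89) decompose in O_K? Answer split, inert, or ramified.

298 mod 4 = 2, hence disc K = 4·298 = 1192 and O_K = ℤ[√298].
disc(K) = 1192 is not divisible by 89; 89 is unramified.
Legendre symbol by Euler's criterion: (298/89) ≡ 298^44 ≡ 88 (mod 89), i.e. (298/89) = -1.
Legendre symbol -1 ⇒ 89 is inert.

89 remains inert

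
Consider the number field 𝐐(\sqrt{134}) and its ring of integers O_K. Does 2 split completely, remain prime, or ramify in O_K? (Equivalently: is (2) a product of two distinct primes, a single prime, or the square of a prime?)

134 mod 4 = 2, hence disc K = 4·134 = 536 and O_K = ℤ[√134].
disc(K) = 536 = 2·268, so p = 2 is ramified.

ramified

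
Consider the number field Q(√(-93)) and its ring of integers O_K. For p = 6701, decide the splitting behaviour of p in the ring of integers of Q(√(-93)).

-93 mod 4 = 3, hence disc K = 4·(-93) = -372 and O_K = ℤ[√-93].
disc(K) = -372 is not divisible by 6701; 6701 is unramified.
Compute (-93/6701) via Euler: 6608^((6701-1)/2) mod 6701 = 6700, so (-93/6701) = -1.
Legendre symbol -1 ⇒ 6701 is inert.

6701 remains inert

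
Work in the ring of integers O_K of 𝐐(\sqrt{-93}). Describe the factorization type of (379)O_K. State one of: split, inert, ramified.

d = -93 ≡ 3 (mod 4), so O_K = ℤ[√-93] and disc(K) = 4d = -372.
Since gcd(379, -372) = 1 the prime 379 does not ramify.
(-93/379) = 286^189 mod 379 = 378, giving Legendre symbol -1.
(-93/379) = -1, so 379 is inert.

remains prime (inert)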